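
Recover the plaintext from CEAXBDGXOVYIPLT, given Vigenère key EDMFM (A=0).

YBOSPZDLJJUFDGH

Repeat the key across the ciphertext: EDMFMEDMFMEDMFM
C(2)−E(4): -2≡24 → Y
E(4)−D(3): 1 → B
A(0)−M(12): -12≡14 → O
X(23)−F(5): 18 → S
B(1)−M(12): -11≡15 → P
D(3)−E(4): -1≡25 → Z
G(6)−D(3): 3 → D
X(23)−M(12): 11 → L
O(14)−F(5): 9 → J
V(21)−M(12): 9 → J
Y(24)−E(4): 20 → U
I(8)−D(3): 5 → F
P(15)−M(12): 3 → D
L(11)−F(5): 6 → G
T(19)−M(12): 7 → H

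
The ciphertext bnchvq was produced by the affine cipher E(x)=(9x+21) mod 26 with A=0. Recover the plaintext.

The inverse of 9 mod 26 is 3, since 9·3=27≡1. Apply D(y)=3·(y−21) mod 26:
b(1): 3·(1−21)=-60≡18 → s
n(13): 3·(13−21)=-24≡2 → c
c(2): 3·(2−21)=-57≡21 → v
h(7): 3·(7−21)=-42≡10 → k
v(21): 3·(21−21)=0 → a
q(16): 3·(16−21)=-15≡11 → l

scvkal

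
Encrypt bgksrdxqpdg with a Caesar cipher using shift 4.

fkowvhbuthk

b(1): 1+4=5 → f
g(6): 6+4=10 → k
k(10): 10+4=14 → o
s(18): 18+4=22 → w
r(17): 17+4=21 → v
d(3): 3+4=7 → h
x(23): 23+4=27≡1 → b
q(16): 16+4=20 → u
p(15): 15+4=19 → t
d(3): 3+4=7 → h
g(6): 6+4=10 → k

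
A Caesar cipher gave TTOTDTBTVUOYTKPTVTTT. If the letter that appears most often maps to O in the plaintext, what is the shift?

5

The most frequent ciphertext letter is T (appears 10 times).
T is position 19; O is position 14.
Shift = 5.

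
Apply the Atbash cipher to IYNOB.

RBMLY

I(8) → R(17)
Y(24) → B(1)
N(13) → M(12)
O(14) → L(11)
B(1) → Y(24)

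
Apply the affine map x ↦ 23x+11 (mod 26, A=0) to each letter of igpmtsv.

ntsbgja

i(8): 23·8+11=195≡13 → n
g(6): 23·6+11=149≡19 → t
p(15): 23·15+11=356≡18 → s
m(12): 23·12+11=287≡1 → b
t(19): 23·19+11=448≡6 → g
s(18): 23·18+11=425≡9 → j
v(21): 23·21+11=494≡0 → a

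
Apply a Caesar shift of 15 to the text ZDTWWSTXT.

OSILLHIMI

Z(25): 25+15=40≡14 → O
D(3): 3+15=18 → S
T(19): 19+15=34≡8 → I
W(22): 22+15=37≡11 → L
W(22): 22+15=37≡11 → L
S(18): 18+15=33≡7 → H
T(19): 19+15=34≡8 → I
X(23): 23+15=38≡12 → M
T(19): 19+15=34≡8 → I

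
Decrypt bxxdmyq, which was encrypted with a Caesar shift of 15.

miioxjb

b(1): 1−15=-14≡12 → m
x(23): 23−15=8 → i
x(23): 23−15=8 → i
d(3): 3−15=-12≡14 → o
m(12): 12−15=-3≡23 → x
y(24): 24−15=9 → j
q(16): 16−15=1 → b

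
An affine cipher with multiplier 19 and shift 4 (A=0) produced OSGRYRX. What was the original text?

The inverse of 19 mod 26 is 11, since 19·11=209≡1. Apply D(y)=11·(y−4) mod 26:
O(14): 11·(14−4)=110≡6 → G
S(18): 11·(18−4)=154≡24 → Y
G(6): 11·(6−4)=22 → W
R(17): 11·(17−4)=143≡13 → N
Y(24): 11·(24−4)=220≡12 → M
R(17): 11·(17−4)=143≡13 → N
X(23): 11·(23−4)=209≡1 → B

GYWNMNB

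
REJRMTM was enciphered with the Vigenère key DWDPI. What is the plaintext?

OIGCEQQ

Repeat the key across the ciphertext: DWDPIDW
R(17)−D(3): 14 → O
E(4)−W(22): -18≡8 → I
J(9)−D(3): 6 → G
R(17)−P(15): 2 → C
M(12)−I(8): 4 → E
T(19)−D(3): 16 → Q
M(12)−W(22): -10≡16 → Q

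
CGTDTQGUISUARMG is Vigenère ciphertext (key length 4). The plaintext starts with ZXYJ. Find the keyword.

DJVU

Subtract each crib letter from the matching ciphertext letter (mod 26):
C(2)−Z(25)=-23≡3 → D
G(6)−X(23)=-17≡9 → J
T(19)−Y(24)=-5≡21 → V
D(3)−J(9)=-6≡20 → U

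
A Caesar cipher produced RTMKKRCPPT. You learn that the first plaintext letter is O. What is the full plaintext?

From the crib: R(17)−O(14)=3, so the shift is 3.
Subtract 3 from each ciphertext letter:
R(17): 17−3=14 → O
T(19): 19−3=16 → Q
M(12): 12−3=9 → J
K(10): 10−3=7 → H
K(10): 10−3=7 → H
R(17): 17−3=14 → O
C(2): 2−3=-1≡25 → Z
P(15): 15−3=12 → M
P(15): 15−3=12 → M
T(19): 19−3=16 → Q

OQJHHOZMMQ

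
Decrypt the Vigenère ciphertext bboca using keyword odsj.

nywtm

Repeat the key across the ciphertext: odsjo
b(1)−o(14): -13≡13 → n
b(1)−d(3): -2≡24 → y
o(14)−s(18): -4≡22 → w
c(2)−j(9): -7≡19 → t
a(0)−o(14): -14≡12 → m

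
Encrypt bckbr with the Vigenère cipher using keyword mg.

Repeat the key across the message: mgmgm
b(1)+m(12): 13 → n
c(2)+g(6): 8 → i
k(10)+m(12): 22 → w
b(1)+g(6): 7 → h
r(17)+m(12): 29≡3 → d

niwhd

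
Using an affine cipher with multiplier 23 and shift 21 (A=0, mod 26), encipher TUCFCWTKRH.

QNPGPHQRWA

T(19): 23·19+21=458≡16 → Q
U(20): 23·20+21=481≡13 → N
C(2): 23·2+21=67≡15 → P
F(5): 23·5+21=136≡6 → G
C(2): 23·2+21=67≡15 → P
W(22): 23·22+21=527≡7 → H
T(19): 23·19+21=458≡16 → Q
K(10): 23·10+21=251≡17 → R
R(17): 23·17+21=412≡22 → W
H(7): 23·7+21=182≡0 → A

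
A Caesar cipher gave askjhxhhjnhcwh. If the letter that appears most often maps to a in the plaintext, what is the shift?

The most frequent ciphertext letter is h (appears 5 times).
h is position 7; a is position 0.
Shift = 7.

7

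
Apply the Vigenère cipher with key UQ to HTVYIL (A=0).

Repeat the key across the message: UQUQUQ
H(7)+U(20): 27≡1 → B
T(19)+Q(16): 35≡9 → J
V(21)+U(20): 41≡15 → P
Y(24)+Q(16): 40≡14 → O
I(8)+U(20): 28≡2 → C
L(11)+Q(16): 27≡1 → B

BJPOCB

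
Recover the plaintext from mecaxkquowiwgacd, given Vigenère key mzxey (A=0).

Repeat the key across the ciphertext: mzxeymzxeymzxeym
m(12)−m(12): 0 → a
e(4)−z(25): -21≡5 → f
c(2)−x(23): -21≡5 → f
a(0)−e(4): -4≡22 → w
x(23)−y(24): -1≡25 → z
k(10)−m(12): -2≡24 → y
q(16)−z(25): -9≡17 → r
u(20)−x(23): -3≡23 → x
o(14)−e(4): 10 → k
w(22)−y(24): -2≡24 → y
i(8)−m(12): -4≡22 → w
w(22)−z(25): -3≡23 → x
g(6)−x(23): -17≡9 → j
a(0)−e(4): -4≡22 → w
c(2)−y(24): -22≡4 → e
d(3)−m(12): -9≡17 → r

affwzyrxkywxjwer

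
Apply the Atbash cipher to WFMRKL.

W(22) → D(3)
F(5) → U(20)
M(12) → N(13)
R(17) → I(8)
K(10) → P(15)
L(11) → O(14)

DUNIPO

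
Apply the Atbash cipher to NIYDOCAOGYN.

N(13) → M(12)
I(8) → R(17)
Y(24) → B(1)
D(3) → W(22)
O(14) → L(11)
C(2) → X(23)
A(0) → Z(25)
O(14) → L(11)
G(6) → T(19)
Y(24) → B(1)
N(13) → M(12)

MRBWLXZLTBM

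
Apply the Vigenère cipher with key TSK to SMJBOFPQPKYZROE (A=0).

LETUGPIIZDQJKGO

Repeat the key across the message: TSKTSKTSKTSKTSK
S(18)+T(19): 37≡11 → L
M(12)+S(18): 30≡4 → E
J(9)+K(10): 19 → T
B(1)+T(19): 20 → U
O(14)+S(18): 32≡6 → G
F(5)+K(10): 15 → P
P(15)+T(19): 34≡8 → I
Q(16)+S(18): 34≡8 → I
P(15)+K(10): 25 → Z
K(10)+T(19): 29≡3 → D
Y(24)+S(18): 42≡16 → Q
Z(25)+K(10): 35≡9 → J
R(17)+T(19): 36≡10 → K
O(14)+S(18): 32≡6 → G
E(4)+K(10): 14 → O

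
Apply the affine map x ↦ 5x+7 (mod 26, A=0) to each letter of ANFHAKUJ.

A(0): 5·0+7=7 → H
N(13): 5·13+7=72≡20 → U
F(5): 5·5+7=32≡6 → G
H(7): 5·7+7=42≡16 → Q
A(0): 5·0+7=7 → H
K(10): 5·10+7=57≡5 → F
U(20): 5·20+7=107≡3 → D
J(9): 5·9+7=52≡0 → A

HUGQHFDA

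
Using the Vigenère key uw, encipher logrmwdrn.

Repeat the key across the message: uwuwuwuwu
l(11)+u(20): 31≡5 → f
o(14)+w(22): 36≡10 → k
g(6)+u(20): 26≡0 → a
r(17)+w(22): 39≡13 → n
m(12)+u(20): 32≡6 → g
w(22)+w(22): 44≡18 → s
d(3)+u(20): 23 → x
r(17)+w(22): 39≡13 → n
n(13)+u(20): 33≡7 → h

fkangsxnh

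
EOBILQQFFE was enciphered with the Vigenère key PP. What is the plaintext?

PZMTWBBQQP

Repeat the key across the ciphertext: PPPPPPPPPP
E(4)−P(15): -11≡15 → P
O(14)−P(15): -1≡25 → Z
B(1)−P(15): -14≡12 → M
I(8)−P(15): -7≡19 → T
L(11)−P(15): -4≡22 → W
Q(16)−P(15): 1 → B
Q(16)−P(15): 1 → B
F(5)−P(15): -10≡16 → Q
F(5)−P(15): -10≡16 → Q
E(4)−P(15): -11≡15 → P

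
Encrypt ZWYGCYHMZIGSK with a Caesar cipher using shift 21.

Z(25): 25+21=46≡20 → U
W(22): 22+21=43≡17 → R
Y(24): 24+21=45≡19 → T
G(6): 6+21=27≡1 → B
C(2): 2+21=23 → X
Y(24): 24+21=45≡19 → T
H(7): 7+21=28≡2 → C
M(12): 12+21=33≡7 → H
Z(25): 25+21=46≡20 → U
I(8): 8+21=29≡3 → D
G(6): 6+21=27≡1 → B
S(18): 18+21=39≡13 → N
K(10): 10+21=31≡5 → F

URTBXTCHUDBNF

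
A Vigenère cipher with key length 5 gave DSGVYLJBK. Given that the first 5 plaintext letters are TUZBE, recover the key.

KYHUU

Subtract each crib letter from the matching ciphertext letter (mod 26):
D(3)−T(19)=-16≡10 → K
S(18)−U(20)=-2≡24 → Y
G(6)−Z(25)=-19≡7 → H
V(21)−B(1)=20 → U
Y(24)−E(4)=20 → U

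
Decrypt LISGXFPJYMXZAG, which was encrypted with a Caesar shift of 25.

L(11): 11−25=-14≡12 → M
I(8): 8−25=-17≡9 → J
S(18): 18−25=-7≡19 → T
G(6): 6−25=-19≡7 → H
X(23): 23−25=-2≡24 → Y
F(5): 5−25=-20≡6 → G
P(15): 15−25=-10≡16 → Q
J(9): 9−25=-16≡10 → K
Y(24): 24−25=-1≡25 → Z
M(12): 12−25=-13≡13 → N
X(23): 23−25=-2≡24 → Y
Z(25): 25−25=0 → A
A(0): 0−25=-25≡1 → B
G(6): 6−25=-19≡7 → H

MJTHYGQKZNYABH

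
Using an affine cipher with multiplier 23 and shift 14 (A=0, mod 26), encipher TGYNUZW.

JWUBGRA

T(19): 23·19+14=451≡9 → J
G(6): 23·6+14=152≡22 → W
Y(24): 23·24+14=566≡20 → U
N(13): 23·13+14=313≡1 → B
U(20): 23·20+14=474≡6 → G
Z(25): 23·25+14=589≡17 → R
W(22): 23·22+14=520≡0 → A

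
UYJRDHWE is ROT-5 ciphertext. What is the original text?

PTEMYCRZ

U(20): 20−5=15 → P
Y(24): 24−5=19 → T
J(9): 9−5=4 → E
R(17): 17−5=12 → M
D(3): 3−5=-2≡24 → Y
H(7): 7−5=2 → C
W(22): 22−5=17 → R
E(4): 4−5=-1≡25 → Z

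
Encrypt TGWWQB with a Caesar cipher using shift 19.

MZPPJU

T(19): 19+19=38≡12 → M
G(6): 6+19=25 → Z
W(22): 22+19=41≡15 → P
W(22): 22+19=41≡15 → P
Q(16): 16+19=35≡9 → J
B(1): 1+19=20 → U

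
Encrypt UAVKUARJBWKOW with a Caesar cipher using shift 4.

YEZOYEVNFAOSA

U(20): 20+4=24 → Y
A(0): 0+4=4 → E
V(21): 21+4=25 → Z
K(10): 10+4=14 → O
U(20): 20+4=24 → Y
A(0): 0+4=4 → E
R(17): 17+4=21 → V
J(9): 9+4=13 → N
B(1): 1+4=5 → F
W(22): 22+4=26≡0 → A
K(10): 10+4=14 → O
O(14): 14+4=18 → S
W(22): 22+4=26≡0 → A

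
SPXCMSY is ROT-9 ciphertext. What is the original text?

JGOTDJP

S(18): 18−9=9 → J
P(15): 15−9=6 → G
X(23): 23−9=14 → O
C(2): 2−9=-7≡19 → T
M(12): 12−9=3 → D
S(18): 18−9=9 → J
Y(24): 24−9=15 → P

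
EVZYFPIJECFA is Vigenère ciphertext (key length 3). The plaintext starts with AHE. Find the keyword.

EOV

Subtract each crib letter from the matching ciphertext letter (mod 26):
E(4)−A(0)=4 → E
V(21)−H(7)=14 → O
Z(25)−E(4)=21 → V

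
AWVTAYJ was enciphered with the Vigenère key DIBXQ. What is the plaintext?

Repeat the key across the ciphertext: DIBXQDI
A(0)−D(3): -3≡23 → X
W(22)−I(8): 14 → O
V(21)−B(1): 20 → U
T(19)−X(23): -4≡22 → W
A(0)−Q(16): -16≡10 → K
Y(24)−D(3): 21 → V
J(9)−I(8): 1 → B

XOUWKVB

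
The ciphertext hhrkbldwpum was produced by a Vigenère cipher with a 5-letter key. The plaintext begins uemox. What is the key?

Subtract each crib letter from the matching ciphertext letter (mod 26):
h(7)−u(20)=-13≡13 → n
h(7)−e(4)=3 → d
r(17)−m(12)=5 → f
k(10)−o(14)=-4≡22 → w
b(1)−x(23)=-22≡4 → e

ndfwe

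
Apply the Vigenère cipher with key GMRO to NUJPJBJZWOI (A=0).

Repeat the key across the message: GMROGMROGMR
N(13)+G(6): 19 → T
U(20)+M(12): 32≡6 → G
J(9)+R(17): 26≡0 → A
P(15)+O(14): 29≡3 → D
J(9)+G(6): 15 → P
B(1)+M(12): 13 → N
J(9)+R(17): 26≡0 → A
Z(25)+O(14): 39≡13 → N
W(22)+G(6): 28≡2 → C
O(14)+M(12): 26≡0 → A
I(8)+R(17): 25 → Z

TGADPNANCAZ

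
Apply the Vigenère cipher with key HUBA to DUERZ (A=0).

Repeat the key across the message: HUBAH
D(3)+H(7): 10 → K
U(20)+U(20): 40≡14 → O
E(4)+B(1): 5 → F
R(17)+A(0): 17 → R
Z(25)+H(7): 32≡6 → G

KOFRG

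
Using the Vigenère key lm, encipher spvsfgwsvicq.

Repeat the key across the message: lmlmlmlmlmlm
s(18)+l(11): 29≡3 → d
p(15)+m(12): 27≡1 → b
v(21)+l(11): 32≡6 → g
s(18)+m(12): 30≡4 → e
f(5)+l(11): 16 → q
g(6)+m(12): 18 → s
w(22)+l(11): 33≡7 → h
s(18)+m(12): 30≡4 → e
v(21)+l(11): 32≡6 → g
i(8)+m(12): 20 → u
c(2)+l(11): 13 → n
q(16)+m(12): 28≡2 → c

dbgeqshegunc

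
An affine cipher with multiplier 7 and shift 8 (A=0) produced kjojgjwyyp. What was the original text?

The inverse of 7 mod 26 is 15, since 7·15=105≡1. Apply D(y)=15·(y−8) mod 26:
k(10): 15·(10−8)=30≡4 → e
j(9): 15·(9−8)=15 → p
o(14): 15·(14−8)=90≡12 → m
j(9): 15·(9−8)=15 → p
g(6): 15·(6−8)=-30≡22 → w
j(9): 15·(9−8)=15 → p
w(22): 15·(22−8)=210≡2 → c
y(24): 15·(24−8)=240≡6 → g
y(24): 15·(24−8)=240≡6 → g
p(15): 15·(15−8)=105≡1 → b

epmpwpcggb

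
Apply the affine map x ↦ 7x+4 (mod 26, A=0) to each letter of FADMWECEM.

NEZKCGSGK

F(5): 7·5+4=39≡13 → N
A(0): 7·0+4=4 → E
D(3): 7·3+4=25 → Z
M(12): 7·12+4=88≡10 → K
W(22): 7·22+4=158≡2 → C
E(4): 7·4+4=32≡6 → G
C(2): 7·2+4=18 → S
E(4): 7·4+4=32≡6 → G
M(12): 7·12+4=88≡10 → K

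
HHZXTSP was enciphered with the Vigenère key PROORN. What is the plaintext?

Repeat the key across the ciphertext: PROORNP
H(7)−P(15): -8≡18 → S
H(7)−R(17): -10≡16 → Q
Z(25)−O(14): 11 → L
X(23)−O(14): 9 → J
T(19)−R(17): 2 → C
S(18)−N(13): 5 → F
P(15)−P(15): 0 → A

SQLJCFA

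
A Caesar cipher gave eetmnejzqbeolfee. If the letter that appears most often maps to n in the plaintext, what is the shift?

The most frequent ciphertext letter is e (appears 6 times).
e is position 4; n is position 13.
Shift = -9≡17.

17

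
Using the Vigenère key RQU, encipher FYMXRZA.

WOGOHTR

Repeat the key across the message: RQURQUR
F(5)+R(17): 22 → W
Y(24)+Q(16): 40≡14 → O
M(12)+U(20): 32≡6 → G
X(23)+R(17): 40≡14 → O
R(17)+Q(16): 33≡7 → H
Z(25)+U(20): 45≡19 → T
A(0)+R(17): 17 → R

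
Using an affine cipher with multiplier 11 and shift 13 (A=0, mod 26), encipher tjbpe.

t(19): 11·19+13=222≡14 → o
j(9): 11·9+13=112≡8 → i
b(1): 11·1+13=24 → y
p(15): 11·15+13=178≡22 → w
e(4): 11·4+13=57≡5 → f

oiywf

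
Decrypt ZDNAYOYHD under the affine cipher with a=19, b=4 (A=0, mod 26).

The inverse of 19 mod 26 is 11, since 19·11=209≡1. Apply D(y)=11·(y−4) mod 26:
Z(25): 11·(25−4)=231≡23 → X
D(3): 11·(3−4)=-11≡15 → P
N(13): 11·(13−4)=99≡21 → V
A(0): 11·(0−4)=-44≡8 → I
Y(24): 11·(24−4)=220≡12 → M
O(14): 11·(14−4)=110≡6 → G
Y(24): 11·(24−4)=220≡12 → M
H(7): 11·(7−4)=33≡7 → H
D(3): 11·(3−4)=-11≡15 → P

XPVIMGMHP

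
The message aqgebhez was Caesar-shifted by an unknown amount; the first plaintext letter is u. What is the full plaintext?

From the crib: a(0)−u(20)=-20≡6, so the shift is 6.
Subtract 6 from each ciphertext letter:
a(0): 0−6=-6≡20 → u
q(16): 16−6=10 → k
g(6): 6−6=0 → a
e(4): 4−6=-2≡24 → y
b(1): 1−6=-5≡21 → v
h(7): 7−6=1 → b
e(4): 4−6=-2≡24 → y
z(25): 25−6=19 → t

ukayvbyt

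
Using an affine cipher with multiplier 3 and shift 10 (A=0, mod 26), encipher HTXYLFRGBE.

H(7): 3·7+10=31≡5 → F
T(19): 3·19+10=67≡15 → P
X(23): 3·23+10=79≡1 → B
Y(24): 3·24+10=82≡4 → E
L(11): 3·11+10=43≡17 → R
F(5): 3·5+10=25 → Z
R(17): 3·17+10=61≡9 → J
G(6): 3·6+10=28≡2 → C
B(1): 3·1+10=13 → N
E(4): 3·4+10=22 → W

FPBERZJCNW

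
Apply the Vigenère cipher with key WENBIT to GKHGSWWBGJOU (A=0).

Repeat the key across the message: WENBITWENBIT
G(6)+W(22): 28≡2 → C
K(10)+E(4): 14 → O
H(7)+N(13): 20 → U
G(6)+B(1): 7 → H
S(18)+I(8): 26≡0 → A
W(22)+T(19): 41≡15 → P
W(22)+W(22): 44≡18 → S
B(1)+E(4): 5 → F
G(6)+N(13): 19 → T
J(9)+B(1): 10 → K
O(14)+I(8): 22 → W
U(20)+T(19): 39≡13 → N

COUHAPSFTKWN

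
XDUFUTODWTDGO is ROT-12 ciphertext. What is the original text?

X(23): 23−12=11 → L
D(3): 3−12=-9≡17 → R
U(20): 20−12=8 → I
F(5): 5−12=-7≡19 → T
U(20): 20−12=8 → I
T(19): 19−12=7 → H
O(14): 14−12=2 → C
D(3): 3−12=-9≡17 → R
W(22): 22−12=10 → K
T(19): 19−12=7 → H
D(3): 3−12=-9≡17 → R
G(6): 6−12=-6≡20 → U
O(14): 14−12=2 → C

LRITIHCRKHRUC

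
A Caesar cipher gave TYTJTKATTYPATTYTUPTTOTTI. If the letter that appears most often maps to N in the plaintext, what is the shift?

6

The most frequent ciphertext letter is T (appears 12 times).
T is position 19; N is position 13.
Shift = 6.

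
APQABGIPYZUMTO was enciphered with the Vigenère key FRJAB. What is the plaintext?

Repeat the key across the ciphertext: FRJABFRJABFRJA
A(0)−F(5): -5≡21 → V
P(15)−R(17): -2≡24 → Y
Q(16)−J(9): 7 → H
A(0)−A(0): 0 → A
B(1)−B(1): 0 → A
G(6)−F(5): 1 → B
I(8)−R(17): -9≡17 → R
P(15)−J(9): 6 → G
Y(24)−A(0): 24 → Y
Z(25)−B(1): 24 → Y
U(20)−F(5): 15 → P
M(12)−R(17): -5≡21 → V
T(19)−J(9): 10 → K
O(14)−A(0): 14 → O

VYHAABRGYYPVKO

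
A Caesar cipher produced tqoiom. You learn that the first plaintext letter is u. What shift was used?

25

From the crib: t(19)−u(20)=-1≡25, so the shift is 25.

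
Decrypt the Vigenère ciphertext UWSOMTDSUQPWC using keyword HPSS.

NHAWFELANBXEV

Repeat the key across the ciphertext: HPSSHPSSHPSSH
U(20)−H(7): 13 → N
W(22)−P(15): 7 → H
S(18)−S(18): 0 → A
O(14)−S(18): -4≡22 → W
M(12)−H(7): 5 → F
T(19)−P(15): 4 → E
D(3)−S(18): -15≡11 → L
S(18)−S(18): 0 → A
U(20)−H(7): 13 → N
Q(16)−P(15): 1 → B
P(15)−S(18): -3≡23 → X
W(22)−S(18): 4 → E
C(2)−H(7): -5≡21 → V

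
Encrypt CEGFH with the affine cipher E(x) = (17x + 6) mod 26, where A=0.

OWENV

C(2): 17·2+6=40≡14 → O
E(4): 17·4+6=74≡22 → W
G(6): 17·6+6=108≡4 → E
F(5): 17·5+6=91≡13 → N
H(7): 17·7+6=125≡21 → V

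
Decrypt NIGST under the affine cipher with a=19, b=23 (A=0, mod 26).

The inverse of 19 mod 26 is 11, since 19·11=209≡1. Apply D(y)=11·(y−23) mod 26:
N(13): 11·(13−23)=-110≡20 → U
I(8): 11·(8−23)=-165≡17 → R
G(6): 11·(6−23)=-187≡21 → V
S(18): 11·(18−23)=-55≡23 → X
T(19): 11·(19−23)=-44≡8 → I

URVXI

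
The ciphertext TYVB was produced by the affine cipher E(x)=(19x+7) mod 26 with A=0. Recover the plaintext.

The inverse of 19 mod 26 is 11, since 19·11=209≡1. Apply D(y)=11·(y−7) mod 26:
T(19): 11·(19−7)=132≡2 → C
Y(24): 11·(24−7)=187≡5 → F
V(21): 11·(21−7)=154≡24 → Y
B(1): 11·(1−7)=-66≡12 → M

CFYM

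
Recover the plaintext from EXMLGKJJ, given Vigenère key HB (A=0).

XWFKZJCI

Repeat the key across the ciphertext: HBHBHBHB
E(4)−H(7): -3≡23 → X
X(23)−B(1): 22 → W
M(12)−H(7): 5 → F
L(11)−B(1): 10 → K
G(6)−H(7): -1≡25 → Z
K(10)−B(1): 9 → J
J(9)−H(7): 2 → C
J(9)−B(1): 8 → I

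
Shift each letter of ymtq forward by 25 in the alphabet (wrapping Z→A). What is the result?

xlsp

y(24): 24+25=49≡23 → x
m(12): 12+25=37≡11 → l
t(19): 19+25=44≡18 → s
q(16): 16+25=41≡15 → p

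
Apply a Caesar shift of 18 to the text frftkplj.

xjxlchdb

f(5): 5+18=23 → x
r(17): 17+18=35≡9 → j
f(5): 5+18=23 → x
t(19): 19+18=37≡11 → l
k(10): 10+18=28≡2 → c
p(15): 15+18=33≡7 → h
l(11): 11+18=29≡3 → d
j(9): 9+18=27≡1 → b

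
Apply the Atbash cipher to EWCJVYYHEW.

VDXQEBBSVD

E(4) → V(21)
W(22) → D(3)
C(2) → X(23)
J(9) → Q(16)
V(21) → E(4)
Y(24) → B(1)
Y(24) → B(1)
H(7) → S(18)
E(4) → V(21)
W(22) → D(3)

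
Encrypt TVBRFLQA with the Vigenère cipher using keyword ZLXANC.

Repeat the key across the message: ZLXANCZL
T(19)+Z(25): 44≡18 → S
V(21)+L(11): 32≡6 → G
B(1)+X(23): 24 → Y
R(17)+A(0): 17 → R
F(5)+N(13): 18 → S
L(11)+C(2): 13 → N
Q(16)+Z(25): 41≡15 → P
A(0)+L(11): 11 → L

SGYRSNPL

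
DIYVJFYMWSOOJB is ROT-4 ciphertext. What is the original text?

ZEURFBUISOKKFX

D(3): 3−4=-1≡25 → Z
I(8): 8−4=4 → E
Y(24): 24−4=20 → U
V(21): 21−4=17 → R
J(9): 9−4=5 → F
F(5): 5−4=1 → B
Y(24): 24−4=20 → U
M(12): 12−4=8 → I
W(22): 22−4=18 → S
S(18): 18−4=14 → O
O(14): 14−4=10 → K
O(14): 14−4=10 → K
J(9): 9−4=5 → F
B(1): 1−4=-3≡23 → X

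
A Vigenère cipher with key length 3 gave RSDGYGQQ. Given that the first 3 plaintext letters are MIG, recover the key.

FKX

Subtract each crib letter from the matching ciphertext letter (mod 26):
R(17)−M(12)=5 → F
S(18)−I(8)=10 → K
D(3)−G(6)=-3≡23 → X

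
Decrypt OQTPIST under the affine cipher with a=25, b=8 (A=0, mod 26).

USPTAQP

The inverse of 25 mod 26 is 25, since 25·25=625≡1. Apply D(y)=25·(y−8) mod 26:
O(14): 25·(14−8)=150≡20 → U
Q(16): 25·(16−8)=200≡18 → S
T(19): 25·(19−8)=275≡15 → P
P(15): 25·(15−8)=175≡19 → T
I(8): 25·(8−8)=0 → A
S(18): 25·(18−8)=250≡16 → Q
T(19): 25·(19−8)=275≡15 → P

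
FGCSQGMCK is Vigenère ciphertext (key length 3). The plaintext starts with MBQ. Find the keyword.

Subtract each crib letter from the matching ciphertext letter (mod 26):
F(5)−M(12)=-7≡19 → T
G(6)−B(1)=5 → F
C(2)−Q(16)=-14≡12 → M

TFM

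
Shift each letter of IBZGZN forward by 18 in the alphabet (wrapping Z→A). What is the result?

ATRYRF

I(8): 8+18=26≡0 → A
B(1): 1+18=19 → T
Z(25): 25+18=43≡17 → R
G(6): 6+18=24 → Y
Z(25): 25+18=43≡17 → R
N(13): 13+18=31≡5 → F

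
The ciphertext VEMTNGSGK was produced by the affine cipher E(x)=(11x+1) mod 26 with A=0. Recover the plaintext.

The inverse of 11 mod 26 is 19, since 11·19=209≡1. Apply D(y)=19·(y−1) mod 26:
V(21): 19·(21−1)=380≡16 → Q
E(4): 19·(4−1)=57≡5 → F
M(12): 19·(12−1)=209≡1 → B
T(19): 19·(19−1)=342≡4 → E
N(13): 19·(13−1)=228≡20 → U
G(6): 19·(6−1)=95≡17 → R
S(18): 19·(18−1)=323≡11 → L
G(6): 19·(6−1)=95≡17 → R
K(10): 19·(10−1)=171≡15 → P

QFBEURLRP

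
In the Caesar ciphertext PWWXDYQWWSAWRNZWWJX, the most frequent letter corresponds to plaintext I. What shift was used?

The most frequent ciphertext letter is W (appears 7 times).
W is position 22; I is position 8.
Shift = 14.

14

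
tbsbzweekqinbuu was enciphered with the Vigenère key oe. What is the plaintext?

fxexlsqawmujnqg

Repeat the key across the ciphertext: oeoeoeoeoeoeoeo
t(19)−o(14): 5 → f
b(1)−e(4): -3≡23 → x
s(18)−o(14): 4 → e
b(1)−e(4): -3≡23 → x
z(25)−o(14): 11 → l
w(22)−e(4): 18 → s
e(4)−o(14): -10≡16 → q
e(4)−e(4): 0 → a
k(10)−o(14): -4≡22 → w
q(16)−e(4): 12 → m
i(8)−o(14): -6≡20 → u
n(13)−e(4): 9 → j
b(1)−o(14): -13≡13 → n
u(20)−e(4): 16 → q
u(20)−o(14): 6 → g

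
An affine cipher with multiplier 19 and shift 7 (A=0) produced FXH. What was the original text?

EUA

The inverse of 19 mod 26 is 11, since 19·11=209≡1. Apply D(y)=11·(y−7) mod 26:
F(5): 11·(5−7)=-22≡4 → E
X(23): 11·(23−7)=176≡20 → U
H(7): 11·(7−7)=0 → A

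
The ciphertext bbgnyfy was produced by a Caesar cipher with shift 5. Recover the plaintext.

b(1): 1−5=-4≡22 → w
b(1): 1−5=-4≡22 → w
g(6): 6−5=1 → b
n(13): 13−5=8 → i
y(24): 24−5=19 → t
f(5): 5−5=0 → a
y(24): 24−5=19 → t

wwbitat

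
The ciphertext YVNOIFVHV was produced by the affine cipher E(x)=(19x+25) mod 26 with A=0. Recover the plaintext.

The inverse of 19 mod 26 is 11, since 19·11=209≡1. Apply D(y)=11·(y−25) mod 26:
Y(24): 11·(24−25)=-11≡15 → P
V(21): 11·(21−25)=-44≡8 → I
N(13): 11·(13−25)=-132≡24 → Y
O(14): 11·(14−25)=-121≡9 → J
I(8): 11·(8−25)=-187≡21 → V
F(5): 11·(5−25)=-220≡14 → O
V(21): 11·(21−25)=-44≡8 → I
H(7): 11·(7−25)=-198≡10 → K
V(21): 11·(21−25)=-44≡8 → I

PIYJVOIKI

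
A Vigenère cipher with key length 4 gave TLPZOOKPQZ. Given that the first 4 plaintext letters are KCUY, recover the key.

Subtract each crib letter from the matching ciphertext letter (mod 26):
T(19)−K(10)=9 → J
L(11)−C(2)=9 → J
P(15)−U(20)=-5≡21 → V
Z(25)−Y(24)=1 → B

JJVB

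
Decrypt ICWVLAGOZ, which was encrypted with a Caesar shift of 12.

I(8): 8−12=-4≡22 → W
C(2): 2−12=-10≡16 → Q
W(22): 22−12=10 → K
V(21): 21−12=9 → J
L(11): 11−12=-1≡25 → Z
A(0): 0−12=-12≡14 → O
G(6): 6−12=-6≡20 → U
O(14): 14−12=2 → C
Z(25): 25−12=13 → N

WQKJZOUCN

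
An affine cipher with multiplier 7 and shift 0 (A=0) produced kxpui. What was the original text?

The inverse of 7 mod 26 is 15, since 7·15=105≡1. Apply D(y)=15·(y−0) mod 26:
k(10): 15·(10−0)=150≡20 → u
x(23): 15·(23−0)=345≡7 → h
p(15): 15·(15−0)=225≡17 → r
u(20): 15·(20−0)=300≡14 → o
i(8): 15·(8−0)=120≡16 → q

uhroq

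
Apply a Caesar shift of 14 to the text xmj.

x(23): 23+14=37≡11 → l
m(12): 12+14=26≡0 → a
j(9): 9+14=23 → x

lax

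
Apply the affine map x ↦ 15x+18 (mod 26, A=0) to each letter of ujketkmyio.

gxmarmqoiu

u(20): 15·20+18=318≡6 → g
j(9): 15·9+18=153≡23 → x
k(10): 15·10+18=168≡12 → m
e(4): 15·4+18=78≡0 → a
t(19): 15·19+18=303≡17 → r
k(10): 15·10+18=168≡12 → m
m(12): 15·12+18=198≡16 → q
y(24): 15·24+18=378≡14 → o
i(8): 15·8+18=138≡8 → i
o(14): 15·14+18=228≡20 → u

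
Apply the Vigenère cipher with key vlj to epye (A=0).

zahz

Repeat the key across the message: vljv
e(4)+v(21): 25 → z
p(15)+l(11): 26≡0 → a
y(24)+j(9): 33≡7 → h
e(4)+v(21): 25 → z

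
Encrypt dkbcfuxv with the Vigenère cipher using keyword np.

Repeat the key across the message: npnpnpnp
d(3)+n(13): 16 → q
k(10)+p(15): 25 → z
b(1)+n(13): 14 → o
c(2)+p(15): 17 → r
f(5)+n(13): 18 → s
u(20)+p(15): 35≡9 → j
x(23)+n(13): 36≡10 → k
v(21)+p(15): 36≡10 → k

qzorsjkk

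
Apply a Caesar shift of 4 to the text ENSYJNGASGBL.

E(4): 4+4=8 → I
N(13): 13+4=17 → R
S(18): 18+4=22 → W
Y(24): 24+4=28≡2 → C
J(9): 9+4=13 → N
N(13): 13+4=17 → R
G(6): 6+4=10 → K
A(0): 0+4=4 → E
S(18): 18+4=22 → W
G(6): 6+4=10 → K
B(1): 1+4=5 → F
L(11): 11+4=15 → P

IRWCNRKEWKFP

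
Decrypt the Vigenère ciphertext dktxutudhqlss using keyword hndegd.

wxqtoqnqemfpl

Repeat the key across the ciphertext: hndegdhndegdh
d(3)−h(7): -4≡22 → w
k(10)−n(13): -3≡23 → x
t(19)−d(3): 16 → q
x(23)−e(4): 19 → t
u(20)−g(6): 14 → o
t(19)−d(3): 16 → q
u(20)−h(7): 13 → n
d(3)−n(13): -10≡16 → q
h(7)−d(3): 4 → e
q(16)−e(4): 12 → m
l(11)−g(6): 5 → f
s(18)−d(3): 15 → p
s(18)−h(7): 11 → l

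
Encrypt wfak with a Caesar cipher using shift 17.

w(22): 22+17=39≡13 → n
f(5): 5+17=22 → w
a(0): 0+17=17 → r
k(10): 10+17=27≡1 → b

nwrb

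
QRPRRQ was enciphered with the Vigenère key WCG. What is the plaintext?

Repeat the key across the ciphertext: WCGWCG
Q(16)−W(22): -6≡20 → U
R(17)−C(2): 15 → P
P(15)−G(6): 9 → J
R(17)−W(22): -5≡21 → V
R(17)−C(2): 15 → P
Q(16)−G(6): 10 → K

UPJVPK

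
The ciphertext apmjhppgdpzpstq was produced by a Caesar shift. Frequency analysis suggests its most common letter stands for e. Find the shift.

11

The most frequent ciphertext letter is p (appears 5 times).
p is position 15; e is position 4.
Shift = 11.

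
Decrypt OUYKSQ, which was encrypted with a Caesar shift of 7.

HNRDLJ

O(14): 14−7=7 → H
U(20): 20−7=13 → N
Y(24): 24−7=17 → R
K(10): 10−7=3 → D
S(18): 18−7=11 → L
Q(16): 16−7=9 → J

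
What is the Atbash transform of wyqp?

dbjk

w(22) → d(3)
y(24) → b(1)
q(16) → j(9)
p(15) → k(10)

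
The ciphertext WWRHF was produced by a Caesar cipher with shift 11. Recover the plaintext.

W(22): 22−11=11 → L
W(22): 22−11=11 → L
R(17): 17−11=6 → G
H(7): 7−11=-4≡22 → W
F(5): 5−11=-6≡20 → U

LLGWU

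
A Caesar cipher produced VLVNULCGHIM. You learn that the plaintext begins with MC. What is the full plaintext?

MCMELCTXYZD

From the crib: V(21)−M(12)=9, so the shift is 9.
Subtract 9 from each ciphertext letter:
V(21): 21−9=12 → M
L(11): 11−9=2 → C
V(21): 21−9=12 → M
N(13): 13−9=4 → E
U(20): 20−9=11 → L
L(11): 11−9=2 → C
C(2): 2−9=-7≡19 → T
G(6): 6−9=-3≡23 → X
H(7): 7−9=-2≡24 → Y
I(8): 8−9=-1≡25 → Z
M(12): 12−9=3 → D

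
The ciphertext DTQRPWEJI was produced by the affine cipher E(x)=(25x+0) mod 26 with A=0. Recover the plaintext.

The inverse of 25 mod 26 is 25, since 25·25=625≡1. Apply D(y)=25·(y−0) mod 26:
D(3): 25·(3−0)=75≡23 → X
T(19): 25·(19−0)=475≡7 → H
Q(16): 25·(16−0)=400≡10 → K
R(17): 25·(17−0)=425≡9 → J
P(15): 25·(15−0)=375≡11 → L
W(22): 25·(22−0)=550≡4 → E
E(4): 25·(4−0)=100≡22 → W
J(9): 25·(9−0)=225≡17 → R
I(8): 25·(8−0)=200≡18 → S

XHKJLEWRS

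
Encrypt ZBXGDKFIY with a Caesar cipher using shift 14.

NPLURYTWM

Z(25): 25+14=39≡13 → N
B(1): 1+14=15 → P
X(23): 23+14=37≡11 → L
G(6): 6+14=20 → U
D(3): 3+14=17 → R
K(10): 10+14=24 → Y
F(5): 5+14=19 → T
I(8): 8+14=22 → W
Y(24): 24+14=38≡12 → M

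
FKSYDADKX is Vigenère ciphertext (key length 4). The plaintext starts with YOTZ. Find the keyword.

Subtract each crib letter from the matching ciphertext letter (mod 26):
F(5)−Y(24)=-19≡7 → H
K(10)−O(14)=-4≡22 → W
S(18)−T(19)=-1≡25 → Z
Y(24)−Z(25)=-1≡25 → Z

HWZZ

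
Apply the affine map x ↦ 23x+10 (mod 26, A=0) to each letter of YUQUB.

Y(24): 23·24+10=562≡16 → Q
U(20): 23·20+10=470≡2 → C
Q(16): 23·16+10=378≡14 → O
U(20): 23·20+10=470≡2 → C
B(1): 23·1+10=33≡7 → H

QCOCH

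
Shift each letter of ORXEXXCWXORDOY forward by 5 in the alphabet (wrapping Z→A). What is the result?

O(14): 14+5=19 → T
R(17): 17+5=22 → W
X(23): 23+5=28≡2 → C
E(4): 4+5=9 → J
X(23): 23+5=28≡2 → C
X(23): 23+5=28≡2 → C
C(2): 2+5=7 → H
W(22): 22+5=27≡1 → B
X(23): 23+5=28≡2 → C
O(14): 14+5=19 → T
R(17): 17+5=22 → W
D(3): 3+5=8 → I
O(14): 14+5=19 → T
Y(24): 24+5=29≡3 → D

TWCJCCHBCTWITD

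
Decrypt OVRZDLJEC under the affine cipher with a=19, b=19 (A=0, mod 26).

The inverse of 19 mod 26 is 11, since 19·11=209≡1. Apply D(y)=11·(y−19) mod 26:
O(14): 11·(14−19)=-55≡23 → X
V(21): 11·(21−19)=22 → W
R(17): 11·(17−19)=-22≡4 → E
Z(25): 11·(25−19)=66≡14 → O
D(3): 11·(3−19)=-176≡6 → G
L(11): 11·(11−19)=-88≡16 → Q
J(9): 11·(9−19)=-110≡20 → U
E(4): 11·(4−19)=-165≡17 → R
C(2): 11·(2−19)=-187≡21 → V

XWEOGQURV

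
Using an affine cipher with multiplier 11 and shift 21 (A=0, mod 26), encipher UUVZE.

U(20): 11·20+21=241≡7 → H
U(20): 11·20+21=241≡7 → H
V(21): 11·21+21=252≡18 → S
Z(25): 11·25+21=296≡10 → K
E(4): 11·4+21=65≡13 → N

HHSKN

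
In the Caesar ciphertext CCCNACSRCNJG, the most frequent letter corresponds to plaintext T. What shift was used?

9

The most frequent ciphertext letter is C (appears 5 times).
C is position 2; T is position 19.
Shift = -17≡9.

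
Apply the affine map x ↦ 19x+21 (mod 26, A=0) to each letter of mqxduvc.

pnqaleh

m(12): 19·12+21=249≡15 → p
q(16): 19·16+21=325≡13 → n
x(23): 19·23+21=458≡16 → q
d(3): 19·3+21=78≡0 → a
u(20): 19·20+21=401≡11 → l
v(21): 19·21+21=420≡4 → e
c(2): 19·2+21=59≡7 → h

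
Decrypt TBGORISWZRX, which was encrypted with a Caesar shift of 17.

T(19): 19−17=2 → C
B(1): 1−17=-16≡10 → K
G(6): 6−17=-11≡15 → P
O(14): 14−17=-3≡23 → X
R(17): 17−17=0 → A
I(8): 8−17=-9≡17 → R
S(18): 18−17=1 → B
W(22): 22−17=5 → F
Z(25): 25−17=8 → I
R(17): 17−17=0 → A
X(23): 23−17=6 → G

CKPXARBFIAG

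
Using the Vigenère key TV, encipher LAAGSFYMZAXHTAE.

EVTBLARHSVQCMVX

Repeat the key across the message: TVTVTVTVTVTVTVT
L(11)+T(19): 30≡4 → E
A(0)+V(21): 21 → V
A(0)+T(19): 19 → T
G(6)+V(21): 27≡1 → B
S(18)+T(19): 37≡11 → L
F(5)+V(21): 26≡0 → A
Y(24)+T(19): 43≡17 → R
M(12)+V(21): 33≡7 → H
Z(25)+T(19): 44≡18 → S
A(0)+V(21): 21 → V
X(23)+T(19): 42≡16 → Q
H(7)+V(21): 28≡2 → C
T(19)+T(19): 38≡12 → M
A(0)+V(21): 21 → V
E(4)+T(19): 23 → X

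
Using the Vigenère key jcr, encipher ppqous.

Repeat the key across the message: jcrjcr
p(15)+j(9): 24 → y
p(15)+c(2): 17 → r
q(16)+r(17): 33≡7 → h
o(14)+j(9): 23 → x
u(20)+c(2): 22 → w
s(18)+r(17): 35≡9 → j

yrhxwj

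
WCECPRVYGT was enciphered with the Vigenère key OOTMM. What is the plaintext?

Repeat the key across the ciphertext: OOTMMOOTMM
W(22)−O(14): 8 → I
C(2)−O(14): -12≡14 → O
E(4)−T(19): -15≡11 → L
C(2)−M(12): -10≡16 → Q
P(15)−M(12): 3 → D
R(17)−O(14): 3 → D
V(21)−O(14): 7 → H
Y(24)−T(19): 5 → F
G(6)−M(12): -6≡20 → U
T(19)−M(12): 7 → H

IOLQDDHFUH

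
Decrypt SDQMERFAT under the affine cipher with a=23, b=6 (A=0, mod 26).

WBOYSFJCN

The inverse of 23 mod 26 is 17, since 23·17=391≡1. Apply D(y)=17·(y−6) mod 26:
S(18): 17·(18−6)=204≡22 → W
D(3): 17·(3−6)=-51≡1 → B
Q(16): 17·(16−6)=170≡14 → O
M(12): 17·(12−6)=102≡24 → Y
E(4): 17·(4−6)=-34≡18 → S
R(17): 17·(17−6)=187≡5 → F
F(5): 17·(5−6)=-17≡9 → J
A(0): 17·(0−6)=-102≡2 → C
T(19): 17·(19−6)=221≡13 → N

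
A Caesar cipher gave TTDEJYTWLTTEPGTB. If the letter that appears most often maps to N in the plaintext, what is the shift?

The most frequent ciphertext letter is T (appears 6 times).
T is position 19; N is position 13.
Shift = 6.

6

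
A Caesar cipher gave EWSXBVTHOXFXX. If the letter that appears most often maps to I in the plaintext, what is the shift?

The most frequent ciphertext letter is X (appears 4 times).
X is position 23; I is position 8.
Shift = 15.

15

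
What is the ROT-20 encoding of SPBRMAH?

MJVLGUB

S(18): 18+20=38≡12 → M
P(15): 15+20=35≡9 → J
B(1): 1+20=21 → V
R(17): 17+20=37≡11 → L
M(12): 12+20=32≡6 → G
A(0): 0+20=20 → U
H(7): 7+20=27≡1 → B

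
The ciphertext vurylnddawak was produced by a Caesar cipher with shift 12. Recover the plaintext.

v(21): 21−12=9 → j
u(20): 20−12=8 → i
r(17): 17−12=5 → f
y(24): 24−12=12 → m
l(11): 11−12=-1≡25 → z
n(13): 13−12=1 → b
d(3): 3−12=-9≡17 → r
d(3): 3−12=-9≡17 → r
a(0): 0−12=-12≡14 → o
w(22): 22−12=10 → k
a(0): 0−12=-12≡14 → o
k(10): 10−12=-2≡24 → y

jifmzbrrokoy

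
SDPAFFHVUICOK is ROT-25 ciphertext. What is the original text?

TEQBGGIWVJDPL

S(18): 18−25=-7≡19 → T
D(3): 3−25=-22≡4 → E
P(15): 15−25=-10≡16 → Q
A(0): 0−25=-25≡1 → B
F(5): 5−25=-20≡6 → G
F(5): 5−25=-20≡6 → G
H(7): 7−25=-18≡8 → I
V(21): 21−25=-4≡22 → W
U(20): 20−25=-5≡21 → V
I(8): 8−25=-17≡9 → J
C(2): 2−25=-23≡3 → D
O(14): 14−25=-11≡15 → P
K(10): 10−25=-15≡11 → L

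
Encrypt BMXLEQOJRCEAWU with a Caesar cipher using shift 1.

CNYMFRPKSDFBXV

B(1): 1+1=2 → C
M(12): 12+1=13 → N
X(23): 23+1=24 → Y
L(11): 11+1=12 → M
E(4): 4+1=5 → F
Q(16): 16+1=17 → R
O(14): 14+1=15 → P
J(9): 9+1=10 → K
R(17): 17+1=18 → S
C(2): 2+1=3 → D
E(4): 4+1=5 → F
A(0): 0+1=1 → B
W(22): 22+1=23 → X
U(20): 20+1=21 → V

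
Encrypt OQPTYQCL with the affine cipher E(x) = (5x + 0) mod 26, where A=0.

O(14): 5·14+0=70≡18 → S
Q(16): 5·16+0=80≡2 → C
P(15): 5·15+0=75≡23 → X
T(19): 5·19+0=95≡17 → R
Y(24): 5·24+0=120≡16 → Q
Q(16): 5·16+0=80≡2 → C
C(2): 5·2+0=10 → K
L(11): 5·11+0=55≡3 → D

SCXRQCKD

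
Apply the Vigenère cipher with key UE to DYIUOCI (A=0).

Repeat the key across the message: UEUEUEU
D(3)+U(20): 23 → X
Y(24)+E(4): 28≡2 → C
I(8)+U(20): 28≡2 → C
U(20)+E(4): 24 → Y
O(14)+U(20): 34≡8 → I
C(2)+E(4): 6 → G
I(8)+U(20): 28≡2 → C

XCCYIGC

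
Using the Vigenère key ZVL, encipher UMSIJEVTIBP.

Repeat the key across the message: ZVLZVLZVLZV
U(20)+Z(25): 45≡19 → T
M(12)+V(21): 33≡7 → H
S(18)+L(11): 29≡3 → D
I(8)+Z(25): 33≡7 → H
J(9)+V(21): 30≡4 → E
E(4)+L(11): 15 → P
V(21)+Z(25): 46≡20 → U
T(19)+V(21): 40≡14 → O
I(8)+L(11): 19 → T
B(1)+Z(25): 26≡0 → A
P(15)+V(21): 36≡10 → K

THDHEPUOTAK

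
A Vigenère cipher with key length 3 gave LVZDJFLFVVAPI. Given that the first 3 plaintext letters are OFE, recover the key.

Subtract each crib letter from the matching ciphertext letter (mod 26):
L(11)−O(14)=-3≡23 → X
V(21)−F(5)=16 → Q
Z(25)−E(4)=21 → V

XQV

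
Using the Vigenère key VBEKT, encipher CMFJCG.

Repeat the key across the message: VBEKTV
C(2)+V(21): 23 → X
M(12)+B(1): 13 → N
F(5)+E(4): 9 → J
J(9)+K(10): 19 → T
C(2)+T(19): 21 → V
G(6)+V(21): 27≡1 → B

XNJTVB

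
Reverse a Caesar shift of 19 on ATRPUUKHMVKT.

A(0): 0−19=-19≡7 → H
T(19): 19−19=0 → A
R(17): 17−19=-2≡24 → Y
P(15): 15−19=-4≡22 → W
U(20): 20−19=1 → B
U(20): 20−19=1 → B
K(10): 10−19=-9≡17 → R
H(7): 7−19=-12≡14 → O
M(12): 12−19=-7≡19 → T
V(21): 21−19=2 → C
K(10): 10−19=-9≡17 → R
T(19): 19−19=0 → A

HAYWBBROTCRA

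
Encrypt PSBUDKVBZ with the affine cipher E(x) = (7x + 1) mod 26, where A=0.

P(15): 7·15+1=106≡2 → C
S(18): 7·18+1=127≡23 → X
B(1): 7·1+1=8 → I
U(20): 7·20+1=141≡11 → L
D(3): 7·3+1=22 → W
K(10): 7·10+1=71≡19 → T
V(21): 7·21+1=148≡18 → S
B(1): 7·1+1=8 → I
Z(25): 7·25+1=176≡20 → U

CXILWTSIU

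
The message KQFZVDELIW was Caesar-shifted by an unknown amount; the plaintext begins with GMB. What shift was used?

From the crib: K(10)−G(6)=4, so the shift is 4.

4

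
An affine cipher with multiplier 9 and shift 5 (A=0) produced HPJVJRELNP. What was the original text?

GEMWMKXSYE

The inverse of 9 mod 26 is 3, since 9·3=27≡1. Apply D(y)=3·(y−5) mod 26:
H(7): 3·(7−5)=6 → G
P(15): 3·(15−5)=30≡4 → E
J(9): 3·(9−5)=12 → M
V(21): 3·(21−5)=48≡22 → W
J(9): 3·(9−5)=12 → M
R(17): 3·(17−5)=36≡10 → K
E(4): 3·(4−5)=-3≡23 → X
L(11): 3·(11−5)=18 → S
N(13): 3·(13−5)=24 → Y
P(15): 3·(15−5)=30≡4 → E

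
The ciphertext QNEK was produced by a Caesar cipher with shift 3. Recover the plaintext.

Q(16): 16−3=13 → N
N(13): 13−3=10 → K
E(4): 4−3=1 → B
K(10): 10−3=7 → H

NKBH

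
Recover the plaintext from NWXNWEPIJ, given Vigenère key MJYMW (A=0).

Repeat the key across the ciphertext: MJYMWMJYM
N(13)−M(12): 1 → B
W(22)−J(9): 13 → N
X(23)−Y(24): -1≡25 → Z
N(13)−M(12): 1 → B
W(22)−W(22): 0 → A
E(4)−M(12): -8≡18 → S
P(15)−J(9): 6 → G
I(8)−Y(24): -16≡10 → K
J(9)−M(12): -3≡23 → X

BNZBASGKX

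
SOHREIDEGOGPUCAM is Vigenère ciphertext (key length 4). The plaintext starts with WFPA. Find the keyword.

Subtract each crib letter from the matching ciphertext letter (mod 26):
S(18)−W(22)=-4≡22 → W
O(14)−F(5)=9 → J
H(7)−P(15)=-8≡18 → S
R(17)−A(0)=17 → R

WJSR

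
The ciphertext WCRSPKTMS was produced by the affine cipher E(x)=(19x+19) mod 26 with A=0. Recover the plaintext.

HVEPIFABP

The inverse of 19 mod 26 is 11, since 19·11=209≡1. Apply D(y)=11·(y−19) mod 26:
W(22): 11·(22−19)=33≡7 → H
C(2): 11·(2−19)=-187≡21 → V
R(17): 11·(17−19)=-22≡4 → E
S(18): 11·(18−19)=-11≡15 → P
P(15): 11·(15−19)=-44≡8 → I
K(10): 11·(10−19)=-99≡5 → F
T(19): 11·(19−19)=0 → A
M(12): 11·(12−19)=-77≡1 → B
S(18): 11·(18−19)=-11≡15 → P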